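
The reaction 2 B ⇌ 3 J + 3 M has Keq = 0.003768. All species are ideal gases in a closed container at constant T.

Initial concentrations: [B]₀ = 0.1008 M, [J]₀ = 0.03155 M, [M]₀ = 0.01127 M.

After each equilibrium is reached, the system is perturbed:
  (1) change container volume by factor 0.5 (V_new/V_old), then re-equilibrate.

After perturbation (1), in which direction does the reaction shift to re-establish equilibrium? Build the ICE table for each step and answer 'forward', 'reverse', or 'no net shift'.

Q₀ = 4.4243e-09 vs Keq = 0.003768 ⇒ Q<K, forward
Step 1:
                  B         J         M
  I          0.1008   0.03155   0.01127
  C        -0.06917    0.1038    0.1038
  E         0.03163    0.1353     0.115
  solve Keq expr → x = 0.03458; check Q = 0.003768
Then change container volume by factor 0.5 (V_new/V_old).
Step 2:
                  B         J         M
  I         0.06326    0.2706      0.23
  C         0.04199  -0.06298  -0.06298
  E          0.1052    0.2076    0.1671
  solve Keq expr → x = -0.02099; check Q = 0.003768

Direction: reverse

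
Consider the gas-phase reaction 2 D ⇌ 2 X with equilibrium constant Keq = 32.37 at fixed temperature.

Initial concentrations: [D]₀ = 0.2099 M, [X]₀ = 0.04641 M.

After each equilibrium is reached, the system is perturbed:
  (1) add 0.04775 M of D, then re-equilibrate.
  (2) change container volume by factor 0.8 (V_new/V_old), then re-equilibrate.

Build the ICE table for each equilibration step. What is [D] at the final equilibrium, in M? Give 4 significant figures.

[D]_eq = 0.05682 M

Q₀ = 0.04889 vs Keq = 32.37 ⇒ Q<K, forward
Step 1:
                    D           X
  init         0.2099     0.04641
  Δ           -0.1716      0.1716
  eq          0.03832       0.218
  solve Keq expr → x = 0.08579; check Q = 32.37
Then add 0.04775 M of D.
Step 2:
                    D           X
  init        0.08607       0.218
  Δ          -0.04061     0.04061
  eq          0.04545      0.2586
  solve Keq expr → x = 0.02031; check Q = 32.37
Then change container volume by factor 0.8 (V_new/V_old).
Step 3:
                    D           X
  init        0.05682      0.3233
  Δ                 0           0
  eq          0.05682      0.3233
  solve Keq expr → x = 0; check Q = 32.37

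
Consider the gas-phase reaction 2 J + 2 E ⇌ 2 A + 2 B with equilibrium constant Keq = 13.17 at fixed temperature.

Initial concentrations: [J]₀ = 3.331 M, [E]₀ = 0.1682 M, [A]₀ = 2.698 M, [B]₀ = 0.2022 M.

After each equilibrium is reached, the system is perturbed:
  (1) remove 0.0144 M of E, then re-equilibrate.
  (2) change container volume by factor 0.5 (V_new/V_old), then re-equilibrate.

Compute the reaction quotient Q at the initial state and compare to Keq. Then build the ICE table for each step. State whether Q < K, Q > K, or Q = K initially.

Q₀ = 0.9481; Q < K (proceeds forward)

Q₀ = 0.9481 vs Keq = 13.17 ⇒ Q<K, forward
Step 1:
                    J           E           A           B
  Initial       3.331      0.1682       2.698      0.2022
  Change     -0.09696    -0.09696     0.09696     0.09696
  Equil         3.234     0.07124       2.795      0.2992
  solve Keq expr → x = 0.04848; check Q = 13.17
Then remove 0.0144 M of E.
Step 2:
                    J           E           A           B
  Initial       3.234     0.05684       2.795      0.2992
  Change      0.01122     0.01122    -0.01122    -0.01122
  Equil         3.245     0.06806       2.784      0.2879
  solve Keq expr → x = -0.005609; check Q = 13.17
Then change container volume by factor 0.5 (V_new/V_old).
Step 3:
                    J           E           A           B
  Initial       6.491      0.1361       5.567      0.5759
  Change            0           0           0           0
  Equil         6.491      0.1361       5.567      0.5759
  solve Keq expr → x = 0; check Q = 13.17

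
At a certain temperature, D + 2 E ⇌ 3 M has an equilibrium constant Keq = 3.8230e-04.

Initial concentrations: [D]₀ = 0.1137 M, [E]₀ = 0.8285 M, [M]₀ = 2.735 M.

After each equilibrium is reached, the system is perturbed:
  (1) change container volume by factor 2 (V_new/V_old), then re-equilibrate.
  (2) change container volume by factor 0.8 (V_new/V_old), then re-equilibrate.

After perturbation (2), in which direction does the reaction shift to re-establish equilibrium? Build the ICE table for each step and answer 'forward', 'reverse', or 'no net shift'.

Direction: no net shift

Q₀ = 262.1 vs Keq = 3.8230e-04 ⇒ Q>K, reverse
Step 1:
                    D           E           M
  init         0.1137      0.8285       2.735
  Δ            0.8667       1.733        -2.6
  eq           0.9804       2.562       0.135
  solve Keq expr → x = -0.8667; check Q = 3.8230e-04
Then change container volume by factor 2 (V_new/V_old).
Step 2:
                    D           E           M
  init         0.4902       1.281     0.06749
  Δ                 0           0           0
  eq           0.4902       1.281     0.06749
  solve Keq expr → x = 0; check Q = 3.8230e-04
Then change container volume by factor 0.8 (V_new/V_old).
Step 3:
                    D           E           M
  init         0.6127       1.601     0.08437
  Δ                 0           0           0
  eq           0.6127       1.601     0.08437
  solve Keq expr → x = 0; check Q = 3.8230e-04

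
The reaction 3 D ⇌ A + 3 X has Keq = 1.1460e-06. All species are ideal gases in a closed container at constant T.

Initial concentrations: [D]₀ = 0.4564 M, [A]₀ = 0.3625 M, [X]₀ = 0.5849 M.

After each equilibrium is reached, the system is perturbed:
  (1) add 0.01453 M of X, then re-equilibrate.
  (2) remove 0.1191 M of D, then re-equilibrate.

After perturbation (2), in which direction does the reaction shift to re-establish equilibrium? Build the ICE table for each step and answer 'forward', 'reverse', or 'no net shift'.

Direction: reverse

Q₀ = 0.763 vs Keq = 1.1460e-06 ⇒ Q>K, reverse
Step 1:
                  D         A         X
  init       0.4564    0.3625    0.5849
  Δ          0.5657   -0.1886   -0.5657
  eq          1.022    0.1739   0.01916
  solve Keq expr → x = -0.1886; check Q = 1.1460e-06
Then add 0.01453 M of X.
Step 2:
                  D         A         X
  init        1.022    0.1739   0.03369
  Δ         0.01409 -0.004696  -0.01409
  eq          1.036    0.1692    0.0196
  solve Keq expr → x = -0.004696; check Q = 1.1460e-06
Then remove 0.1191 M of D.
Step 3:
                  D         A         X
  init       0.9171    0.1692    0.0196
  Δ        0.002187 -7.2896e-04 -0.002187
  eq         0.9193    0.1685   0.01742
  solve Keq expr → x = -7.2896e-04; check Q = 1.1460e-06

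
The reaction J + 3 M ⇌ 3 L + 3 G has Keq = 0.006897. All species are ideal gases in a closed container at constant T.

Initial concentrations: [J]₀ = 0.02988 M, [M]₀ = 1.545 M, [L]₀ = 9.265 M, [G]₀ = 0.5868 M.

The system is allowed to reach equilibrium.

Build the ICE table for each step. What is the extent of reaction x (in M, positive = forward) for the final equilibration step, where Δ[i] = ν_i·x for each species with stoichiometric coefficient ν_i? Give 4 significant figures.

Q₀ = 1458 vs Keq = 0.006897 ⇒ Q>K, reverse
Step 1:
                  J         M         L         G
  I         0.02988     1.545     9.265    0.5868
  C          0.1864    0.5592   -0.5592   -0.5592
  E          0.2163     2.104     8.706   0.02762
  solve Keq expr → x = -0.1864; check Q = 0.006897

x = -0.1864 M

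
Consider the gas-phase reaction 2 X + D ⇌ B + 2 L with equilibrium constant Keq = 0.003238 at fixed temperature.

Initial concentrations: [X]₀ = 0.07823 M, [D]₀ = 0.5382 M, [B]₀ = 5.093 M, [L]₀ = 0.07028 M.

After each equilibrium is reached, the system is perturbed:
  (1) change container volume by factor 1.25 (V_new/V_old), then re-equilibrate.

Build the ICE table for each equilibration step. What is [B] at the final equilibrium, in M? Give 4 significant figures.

Q₀ = 7.637 vs Keq = 0.003238 ⇒ Q>K, reverse
Step 1:
                    X           D           B           L
  init        0.07823      0.5382       5.093     0.07028
  Δ           0.06749     0.03375    -0.03375    -0.06749
  eq           0.1457      0.5719       5.059    0.002788
  solve Keq expr → x = -0.03375; check Q = 0.003238
Then change container volume by factor 1.25 (V_new/V_old).
Step 2:
                    X           D           B           L
  init         0.1166      0.4576       4.047     0.00223
  Δ                 0           0           0           0
  eq           0.1166      0.4576       4.047     0.00223
  solve Keq expr → x = 0; check Q = 0.003238

[B]_eq = 4.047 M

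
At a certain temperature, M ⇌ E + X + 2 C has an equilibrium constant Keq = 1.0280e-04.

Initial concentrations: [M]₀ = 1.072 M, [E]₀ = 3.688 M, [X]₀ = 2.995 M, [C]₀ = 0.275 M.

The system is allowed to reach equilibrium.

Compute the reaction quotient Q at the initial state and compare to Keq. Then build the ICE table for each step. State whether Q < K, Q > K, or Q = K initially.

Q₀ = 0.7792; Q > K (proceeds reverse)

Q₀ = 0.7792 vs Keq = 1.0280e-04 ⇒ Q>K, reverse
Step 1:
                  M         E         X         C
  I           1.072     3.688     2.995     0.275
  C          0.1358   -0.1358   -0.1358   -0.2715
  E           1.208     3.552     2.859  0.003496
  solve Keq expr → x = -0.1358; check Q = 1.0280e-04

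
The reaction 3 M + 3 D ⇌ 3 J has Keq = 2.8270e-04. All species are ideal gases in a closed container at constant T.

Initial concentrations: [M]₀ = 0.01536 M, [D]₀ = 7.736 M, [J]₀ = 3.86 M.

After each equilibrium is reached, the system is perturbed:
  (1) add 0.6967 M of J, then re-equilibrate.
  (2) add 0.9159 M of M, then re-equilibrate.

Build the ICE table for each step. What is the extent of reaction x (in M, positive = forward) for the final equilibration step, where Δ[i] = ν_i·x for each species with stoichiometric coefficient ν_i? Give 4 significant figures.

x = 0.11 M

Q₀ = 3.4280e+04 vs Keq = 2.8270e-04 ⇒ Q>K, reverse
Step 1:
                    M           D           J
  I           0.01536       7.736        3.86
  C             2.319       2.319      -2.319
  E             2.335       10.06       1.541
  solve Keq expr → x = -0.7731; check Q = 2.8270e-04
Then add 0.6967 M of J.
Step 2:
                    M           D           J
  I             2.335       10.06       2.237
  C             0.379       0.379      -0.379
  E             2.714       10.43       1.858
  solve Keq expr → x = -0.1263; check Q = 2.8270e-04
Then add 0.9159 M of M.
Step 3:
                    M           D           J
  I              3.63       10.43       1.858
  C           -0.3299     -0.3299      0.3299
  E               3.3        10.1       2.188
  solve Keq expr → x = 0.11; check Q = 2.8270e-04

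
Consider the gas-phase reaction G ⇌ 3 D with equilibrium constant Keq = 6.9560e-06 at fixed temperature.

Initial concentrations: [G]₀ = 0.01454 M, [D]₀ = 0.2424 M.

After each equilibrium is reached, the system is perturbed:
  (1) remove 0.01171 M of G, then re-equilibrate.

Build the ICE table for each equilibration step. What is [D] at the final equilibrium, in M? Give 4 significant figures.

[D]_eq = 0.008255 M

Q₀ = 0.9796 vs Keq = 6.9560e-06 ⇒ Q>K, reverse
Step 1:
                  G         D
  I         0.01454    0.2424
  C         0.07792   -0.2338
  E         0.09246  0.008632
  solve Keq expr → x = -0.07792; check Q = 6.9560e-06
Then remove 0.01171 M of G.
Step 2:
                  G         D
  I         0.08075  0.008632
  C       1.2556e-04 -3.7669e-04
  E         0.08088  0.008255
  solve Keq expr → x = -1.2556e-04; check Q = 6.9560e-06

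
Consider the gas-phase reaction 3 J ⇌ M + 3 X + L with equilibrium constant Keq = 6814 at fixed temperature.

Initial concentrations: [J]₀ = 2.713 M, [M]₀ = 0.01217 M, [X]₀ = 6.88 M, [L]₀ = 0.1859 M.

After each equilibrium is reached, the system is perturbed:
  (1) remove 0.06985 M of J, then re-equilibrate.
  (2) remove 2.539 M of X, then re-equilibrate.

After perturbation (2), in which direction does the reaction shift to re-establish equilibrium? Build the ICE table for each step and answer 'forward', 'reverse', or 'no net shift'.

Q₀ = 0.0369 vs Keq = 6814 ⇒ Q<K, forward
Step 1:
                    J           M           X           L
  init          2.713     0.01217        6.88      0.1859
  Δ            -2.278      0.7594       2.278      0.7594
  eq           0.4348      0.7716       9.158      0.9453
  solve Keq expr → x = 0.7594; check Q = 6814
Then remove 0.06985 M of J.
Step 2:
                    J           M           X           L
  init          0.365      0.7716       9.158      0.9453
  Δ           0.06017    -0.02006    -0.06017    -0.02006
  eq           0.4251      0.7515       9.098      0.9252
  solve Keq expr → x = -0.02006; check Q = 6814
Then remove 2.539 M of X.
Step 3:
                    J           M           X           L
  init         0.4251      0.7515       6.559      0.9252
  Δ            -0.105     0.03501       0.105     0.03501
  eq           0.3201      0.7865       6.664      0.9602
  solve Keq expr → x = 0.03501; check Q = 6814

Direction: forward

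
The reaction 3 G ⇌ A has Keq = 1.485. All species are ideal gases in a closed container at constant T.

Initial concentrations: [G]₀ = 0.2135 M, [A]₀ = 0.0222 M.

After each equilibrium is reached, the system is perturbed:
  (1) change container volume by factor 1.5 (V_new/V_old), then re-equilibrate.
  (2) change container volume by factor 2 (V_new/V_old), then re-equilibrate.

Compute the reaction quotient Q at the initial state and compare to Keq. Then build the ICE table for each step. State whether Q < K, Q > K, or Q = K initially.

Q₀ = 2.281 vs Keq = 1.485 ⇒ Q>K, reverse
Step 1:
                    G           A
  init         0.2135      0.0222
  Δ           0.01409   -0.004695
  eq           0.2276      0.0175
  solve Keq expr → x = -0.004695; check Q = 1.485
Then change container volume by factor 1.5 (V_new/V_old).
Step 2:
                    G           A
  init         0.1517     0.01167
  Δ           0.01454   -0.004845
  eq           0.1663    0.006825
  solve Keq expr → x = -0.004845; check Q = 1.485
Then change container volume by factor 2 (V_new/V_old).
Step 3:
                    G           A
  init        0.08313    0.003412
  Δ          0.006978   -0.002326
  eq          0.09011    0.001086
  solve Keq expr → x = -0.002326; check Q = 1.485

Q₀ = 2.281; Q > K (proceeds reverse)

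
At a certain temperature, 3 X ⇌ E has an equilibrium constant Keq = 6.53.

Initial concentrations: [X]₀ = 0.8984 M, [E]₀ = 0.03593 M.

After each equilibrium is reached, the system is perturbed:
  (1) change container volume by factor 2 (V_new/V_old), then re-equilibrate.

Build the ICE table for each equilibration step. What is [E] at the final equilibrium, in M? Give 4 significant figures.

Q₀ = 0.04955 vs Keq = 6.53 ⇒ Q<K, forward
Step 1:
                   X          E
  init        0.8984    0.03593
  Δ          -0.5722     0.1907
  eq          0.3262     0.2267
  solve Keq expr → x = 0.1907; check Q = 6.53
Then change container volume by factor 2 (V_new/V_old).
Step 2:
                   X          E
  init        0.1631     0.1133
  Δ          0.07513   -0.02504
  eq          0.2382    0.08829
  solve Keq expr → x = -0.02504; check Q = 6.53

[E]_eq = 0.08829 M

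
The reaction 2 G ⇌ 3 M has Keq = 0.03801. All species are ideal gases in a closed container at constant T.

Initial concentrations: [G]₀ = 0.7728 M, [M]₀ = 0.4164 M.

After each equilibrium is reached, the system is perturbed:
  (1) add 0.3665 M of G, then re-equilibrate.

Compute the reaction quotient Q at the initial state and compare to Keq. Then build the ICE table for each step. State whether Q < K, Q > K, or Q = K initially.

Q₀ = 0.1209 vs Keq = 0.03801 ⇒ Q>K, reverse
Step 1:
                   G          M
  init        0.7728     0.4164
  Δ          0.07657    -0.1148
  eq          0.8494     0.3016
  solve Keq expr → x = -0.03828; check Q = 0.03801
Then add 0.3665 M of G.
Step 2:
                   G          M
  init         1.216     0.3016
  Δ          -0.0476    0.07141
  eq           1.168      0.373
  solve Keq expr → x = 0.0238; check Q = 0.03801

Q₀ = 0.1209; Q > K (proceeds reverse)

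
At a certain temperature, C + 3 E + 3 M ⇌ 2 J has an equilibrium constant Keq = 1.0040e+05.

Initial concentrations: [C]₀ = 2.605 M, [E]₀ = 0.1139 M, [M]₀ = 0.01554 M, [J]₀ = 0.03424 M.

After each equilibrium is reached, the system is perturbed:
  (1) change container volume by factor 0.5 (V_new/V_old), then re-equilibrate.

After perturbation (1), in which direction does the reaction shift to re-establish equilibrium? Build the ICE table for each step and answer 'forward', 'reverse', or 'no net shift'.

Q₀ = 8.1159e+04 vs Keq = 1.0040e+05 ⇒ Q<K, forward
Step 1:
                   C          E          M          J
  init         2.605     0.1139    0.01554    0.03424
  Δ       -2.6919e-04 -8.0758e-04 -8.0758e-04 5.3839e-04
  eq           2.605     0.1131    0.01473    0.03478
  solve Keq expr → x = 2.6919e-04; check Q = 1.0040e+05
Then change container volume by factor 0.5 (V_new/V_old).
Step 2:
                   C          E          M          J
  init         5.209     0.2262    0.02946    0.06956
  Δ        -0.006074   -0.01822   -0.01822    0.01215
  eq           5.203      0.208    0.01124    0.08171
  solve Keq expr → x = 0.006074; check Q = 1.0040e+05

Direction: forward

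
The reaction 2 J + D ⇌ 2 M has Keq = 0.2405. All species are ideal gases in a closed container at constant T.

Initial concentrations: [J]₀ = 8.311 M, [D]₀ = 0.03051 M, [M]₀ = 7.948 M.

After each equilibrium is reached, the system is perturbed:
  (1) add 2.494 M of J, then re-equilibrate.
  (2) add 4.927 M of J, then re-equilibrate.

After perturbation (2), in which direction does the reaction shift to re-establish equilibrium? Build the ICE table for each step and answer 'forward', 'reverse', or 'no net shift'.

Q₀ = 29.98 vs Keq = 0.2405 ⇒ Q>K, reverse
Step 1:
                   J          D          M
  init         8.311    0.03051      7.948
  Δ            2.298      1.149     -2.298
  eq           10.61      1.179       5.65
  solve Keq expr → x = -1.149; check Q = 0.2405
Then add 2.494 M of J.
Step 2:
                   J          D          M
  init          13.1      1.179       5.65
  Δ          -0.4376    -0.2188     0.4376
  eq           12.67     0.9606      6.088
  solve Keq expr → x = 0.2188; check Q = 0.2405
Then add 4.927 M of J.
Step 3:
                   J          D          M
  init         17.59     0.9606      6.088
  Δ          -0.6215    -0.3108     0.6215
  eq           16.97     0.6499      6.709
  solve Keq expr → x = 0.3108; check Q = 0.2405

Direction: forward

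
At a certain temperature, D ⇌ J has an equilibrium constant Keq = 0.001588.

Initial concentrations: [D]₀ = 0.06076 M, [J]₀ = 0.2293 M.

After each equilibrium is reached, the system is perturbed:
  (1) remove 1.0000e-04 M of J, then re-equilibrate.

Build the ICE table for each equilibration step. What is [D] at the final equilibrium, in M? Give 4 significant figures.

[D]_eq = 0.2895 M

Q₀ = 3.774 vs Keq = 0.001588 ⇒ Q>K, reverse
Step 1:
                   D          J
  init       0.06076     0.2293
  Δ           0.2288    -0.2288
  eq          0.2896 4.5988e-04
  solve Keq expr → x = -0.2288; check Q = 0.001588
Then remove 1.0000e-04 M of J.
Step 2:
                   D          J
  init        0.2896 3.5988e-04
  Δ       -9.9841e-05 9.9841e-05
  eq          0.2895 4.5973e-04
  solve Keq expr → x = 9.9841e-05; check Q = 0.001588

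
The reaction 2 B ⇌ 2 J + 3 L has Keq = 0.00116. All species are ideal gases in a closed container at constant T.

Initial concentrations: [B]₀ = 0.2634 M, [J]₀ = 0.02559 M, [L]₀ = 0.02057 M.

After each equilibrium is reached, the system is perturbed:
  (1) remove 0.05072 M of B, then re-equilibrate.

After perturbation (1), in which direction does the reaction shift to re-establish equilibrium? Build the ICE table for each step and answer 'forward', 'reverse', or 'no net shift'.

Q₀ = 8.2151e-08 vs Keq = 0.00116 ⇒ Q<K, forward
Step 1:
                    B           J           L
  I            0.2634     0.02559     0.02057
  C          -0.08379     0.08379      0.1257
  E            0.1796      0.1094      0.1462
  solve Keq expr → x = 0.04189; check Q = 0.00116
Then remove 0.05072 M of B.
Step 2:
                    B           J           L
  I            0.1289      0.1094      0.1462
  C          0.009968   -0.009968    -0.01495
  E            0.1389     0.09941      0.1313
  solve Keq expr → x = -0.004984; check Q = 0.00116

Direction: reverse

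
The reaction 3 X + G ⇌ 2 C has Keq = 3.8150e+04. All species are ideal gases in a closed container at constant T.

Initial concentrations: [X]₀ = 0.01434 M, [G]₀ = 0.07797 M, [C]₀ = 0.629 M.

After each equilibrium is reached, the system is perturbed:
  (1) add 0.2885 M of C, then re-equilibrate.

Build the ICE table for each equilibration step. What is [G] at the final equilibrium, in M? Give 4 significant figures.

Q₀ = 1.7208e+06 vs Keq = 3.8150e+04 ⇒ Q>K, reverse
Step 1:
                    X           G           C
  init        0.01434     0.07797       0.629
  Δ           0.03333     0.01111    -0.02222
  eq          0.04767     0.08908      0.6068
  solve Keq expr → x = -0.01111; check Q = 3.8150e+04
Then add 0.2885 M of C.
Step 2:
                    X           G           C
  init        0.04767     0.08908      0.8953
  Δ           0.01277    0.004257   -0.008515
  eq          0.06044     0.09334      0.8868
  solve Keq expr → x = -0.004257; check Q = 3.8150e+04

[G]_eq = 0.09334 M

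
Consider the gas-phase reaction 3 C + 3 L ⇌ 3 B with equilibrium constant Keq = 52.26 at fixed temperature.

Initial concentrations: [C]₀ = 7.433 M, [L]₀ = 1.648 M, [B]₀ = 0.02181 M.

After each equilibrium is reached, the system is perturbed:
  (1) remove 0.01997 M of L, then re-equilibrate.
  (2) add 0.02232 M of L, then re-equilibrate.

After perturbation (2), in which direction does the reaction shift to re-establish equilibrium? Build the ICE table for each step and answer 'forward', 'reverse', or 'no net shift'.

Q₀ = 5.6442e-09 vs Keq = 52.26 ⇒ Q<K, forward
Step 1:
                  C         L         B
  Initial     7.433     1.648   0.02181
  Change     -1.575    -1.575     1.575
  Equil       5.858   0.07291     1.597
  solve Keq expr → x = 0.525; check Q = 52.26
Then remove 0.01997 M of L.
Step 2:
                  C         L         B
  Initial     5.858   0.05294     1.597
  Change    0.01888   0.01888  -0.01888
  Equil       5.877   0.07182     1.578
  solve Keq expr → x = -0.006292; check Q = 52.26
Then add 0.02232 M of L.
Step 3:
                  C         L         B
  Initial     5.877   0.09414     1.578
  Change    -0.0211   -0.0211    0.0211
  Equil       5.856   0.07304     1.599
  solve Keq expr → x = 0.007033; check Q = 52.26

Direction: forward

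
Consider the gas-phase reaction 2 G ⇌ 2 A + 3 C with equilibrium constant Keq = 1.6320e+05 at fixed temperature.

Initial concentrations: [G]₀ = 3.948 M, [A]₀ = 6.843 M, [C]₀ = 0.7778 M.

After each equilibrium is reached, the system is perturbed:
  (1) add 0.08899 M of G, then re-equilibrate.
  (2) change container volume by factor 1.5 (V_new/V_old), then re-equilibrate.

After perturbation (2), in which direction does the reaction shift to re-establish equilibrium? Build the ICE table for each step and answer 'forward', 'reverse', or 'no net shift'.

Q₀ = 1.414 vs Keq = 1.6320e+05 ⇒ Q<K, forward
Step 1:
                    G           A           C
  init          3.948       6.843      0.7778
  Δ            -3.559       3.559       5.338
  eq           0.3894        10.4       6.116
  solve Keq expr → x = 1.779; check Q = 1.6320e+05
Then add 0.08899 M of G.
Step 2:
                    G           A           C
  init         0.4784        10.4       6.116
  Δ          -0.07526     0.07526      0.1129
  eq           0.4031       10.48       6.229
  solve Keq expr → x = 0.03763; check Q = 1.6320e+05
Then change container volume by factor 1.5 (V_new/V_old).
Step 3:
                    G           A           C
  init         0.2688       6.985       4.152
  Δ           -0.1111      0.1111      0.1667
  eq           0.1577       7.096       4.319
  solve Keq expr → x = 0.05555; check Q = 1.6320e+05

Direction: forward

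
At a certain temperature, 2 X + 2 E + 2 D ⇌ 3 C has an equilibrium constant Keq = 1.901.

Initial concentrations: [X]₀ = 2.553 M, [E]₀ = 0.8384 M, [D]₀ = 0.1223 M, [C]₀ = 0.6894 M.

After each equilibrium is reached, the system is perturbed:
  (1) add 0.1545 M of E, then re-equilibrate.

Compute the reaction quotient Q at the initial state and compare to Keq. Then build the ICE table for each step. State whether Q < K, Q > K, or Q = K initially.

Q₀ = 4.781; Q > K (proceeds reverse)

Q₀ = 4.781 vs Keq = 1.901 ⇒ Q>K, reverse
Step 1:
                  X         E         D         C
  I           2.553    0.8384    0.1223    0.6894
  C         0.03818   0.03818   0.03818  -0.05727
  E           2.591    0.8766    0.1605    0.6321
  solve Keq expr → x = -0.01909; check Q = 1.901
Then add 0.1545 M of E.
Step 2:
                  X         E         D         C
  I           2.591     1.031    0.1605    0.6321
  C        -0.01425  -0.01425  -0.01425   0.02138
  E           2.577     1.017    0.1462    0.6535
  solve Keq expr → x = 0.007126; check Q = 1.901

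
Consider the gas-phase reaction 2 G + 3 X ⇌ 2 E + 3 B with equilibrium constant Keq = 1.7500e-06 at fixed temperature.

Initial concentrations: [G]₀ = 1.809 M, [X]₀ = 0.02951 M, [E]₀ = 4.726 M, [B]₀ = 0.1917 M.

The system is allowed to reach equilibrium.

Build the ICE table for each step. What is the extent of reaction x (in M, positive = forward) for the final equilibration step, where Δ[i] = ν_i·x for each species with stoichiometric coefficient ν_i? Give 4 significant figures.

x = -0.0634 M

Q₀ = 1871 vs Keq = 1.7500e-06 ⇒ Q>K, reverse
Step 1:
                  G         X         E         B
  init        1.809   0.02951     4.726    0.1917
  Δ          0.1268    0.1902   -0.1268   -0.1902
  eq          1.936    0.2197     4.599  0.001487
  solve Keq expr → x = -0.0634; check Q = 1.7500e-06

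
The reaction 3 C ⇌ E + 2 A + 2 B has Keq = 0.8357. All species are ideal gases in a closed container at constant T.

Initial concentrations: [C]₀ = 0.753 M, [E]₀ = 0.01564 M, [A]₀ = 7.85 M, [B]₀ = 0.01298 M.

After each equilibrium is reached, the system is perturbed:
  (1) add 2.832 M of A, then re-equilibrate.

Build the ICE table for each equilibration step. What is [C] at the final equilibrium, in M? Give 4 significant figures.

[C]_eq = 0.5726 M

Q₀ = 3.8031e-04 vs Keq = 0.8357 ⇒ Q<K, forward
Step 1:
                    C           E           A           B
  Initial       0.753     0.01564        7.85     0.01298
  Change      -0.2124     0.07082      0.1416      0.1416
  Equil        0.5406     0.08646       7.992      0.1546
  solve Keq expr → x = 0.07082; check Q = 0.8357
Then add 2.832 M of A.
Step 2:
                    C           E           A           B
  Initial      0.5406     0.08646       10.82      0.1546
  Change      0.03208    -0.01069    -0.02139    -0.02139
  Equil        0.5726     0.07576        10.8      0.1332
  solve Keq expr → x = -0.01069; check Q = 0.8357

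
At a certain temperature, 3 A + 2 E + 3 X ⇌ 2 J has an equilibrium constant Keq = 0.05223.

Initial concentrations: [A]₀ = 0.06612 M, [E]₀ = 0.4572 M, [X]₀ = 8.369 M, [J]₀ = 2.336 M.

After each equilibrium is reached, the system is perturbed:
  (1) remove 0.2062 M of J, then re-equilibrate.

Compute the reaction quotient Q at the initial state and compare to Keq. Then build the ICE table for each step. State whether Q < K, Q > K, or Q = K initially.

Q₀ = 154.1; Q > K (proceeds reverse)

Q₀ = 154.1 vs Keq = 0.05223 ⇒ Q>K, reverse
Step 1:
                  A         E         X         J
  init      0.06612    0.4572     8.369     2.336
  Δ          0.4963    0.3309    0.4963   -0.3309
  eq         0.5624    0.7881     8.865     2.005
  solve Keq expr → x = -0.1654; check Q = 0.05223
Then remove 0.2062 M of J.
Step 2:
                  A         E         X         J
  init       0.5624    0.7881     8.865     1.799
  Δ        -0.02631  -0.01754  -0.02631   0.01754
  eq         0.5361    0.7705     8.839     1.816
  solve Keq expr → x = 0.008769; check Q = 0.05223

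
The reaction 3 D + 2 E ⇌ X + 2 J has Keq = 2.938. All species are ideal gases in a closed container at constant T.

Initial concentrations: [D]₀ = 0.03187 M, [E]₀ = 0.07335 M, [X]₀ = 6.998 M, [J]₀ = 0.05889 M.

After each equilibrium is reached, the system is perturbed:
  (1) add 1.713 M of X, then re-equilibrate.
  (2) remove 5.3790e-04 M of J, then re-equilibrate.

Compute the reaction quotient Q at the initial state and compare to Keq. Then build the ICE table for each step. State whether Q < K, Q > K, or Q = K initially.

Q₀ = 1.3935e+05; Q > K (proceeds reverse)

Q₀ = 1.3935e+05 vs Keq = 2.938 ⇒ Q>K, reverse
Step 1:
                    D           E           X           J
  init        0.03187     0.07335       6.998     0.05889
  Δ           0.08342     0.05561    -0.02781    -0.05561
  eq           0.1153       0.129        6.97    0.003278
  solve Keq expr → x = -0.02781; check Q = 2.938
Then add 1.713 M of X.
Step 2:
                    D           E           X           J
  init         0.1153       0.129       8.683    0.003278
  Δ        4.7350e-04  3.1567e-04 -1.5783e-04 -3.1567e-04
  eq           0.1158      0.1293       8.683    0.002962
  solve Keq expr → x = -1.5783e-04; check Q = 2.938
Then remove 5.3790e-04 M of J.
Step 3:
                    D           E           X           J
  init         0.1158      0.1293       8.683    0.002424
  Δ       -7.4691e-04 -4.9794e-04  2.4897e-04  4.9794e-04
  eq            0.115      0.1288       8.683    0.002922
  solve Keq expr → x = 2.4897e-04; check Q = 2.938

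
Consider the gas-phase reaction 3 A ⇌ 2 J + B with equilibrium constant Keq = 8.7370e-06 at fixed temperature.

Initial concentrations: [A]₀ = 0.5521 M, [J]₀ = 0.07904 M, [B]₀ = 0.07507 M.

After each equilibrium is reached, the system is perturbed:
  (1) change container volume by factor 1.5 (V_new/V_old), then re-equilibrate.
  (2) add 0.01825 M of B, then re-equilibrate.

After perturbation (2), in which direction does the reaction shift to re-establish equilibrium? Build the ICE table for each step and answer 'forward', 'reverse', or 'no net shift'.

Direction: reverse

Q₀ = 0.002787 vs Keq = 8.7370e-06 ⇒ Q>K, reverse
Step 1:
                    A           J           B
  Initial      0.5521     0.07904     0.07507
  Change       0.1066    -0.07109    -0.03555
  Equil        0.6587    0.007949     0.03952
  solve Keq expr → x = -0.03555; check Q = 8.7370e-06
Then change container volume by factor 1.5 (V_new/V_old).
Step 2:
                    A           J           B
  Initial      0.4392    0.005299     0.02635
  Change            0           0           0
  Equil        0.4392    0.005299     0.02635
  solve Keq expr → x = 0; check Q = 8.7370e-06
Then add 0.01825 M of B.
Step 3:
                    A           J           B
  Initial      0.4392    0.005299      0.0446
  Change     0.001761   -0.001174 -5.8715e-04
  Equil        0.4409    0.004125     0.04401
  solve Keq expr → x = -5.8715e-04; check Q = 8.7370e-06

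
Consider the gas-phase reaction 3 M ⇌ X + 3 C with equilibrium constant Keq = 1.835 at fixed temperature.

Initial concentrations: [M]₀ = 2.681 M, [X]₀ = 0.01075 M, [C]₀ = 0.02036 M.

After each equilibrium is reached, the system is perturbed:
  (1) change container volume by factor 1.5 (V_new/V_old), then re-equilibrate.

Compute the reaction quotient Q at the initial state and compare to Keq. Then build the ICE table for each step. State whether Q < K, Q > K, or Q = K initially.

Q₀ = 4.7082e-09 vs Keq = 1.835 ⇒ Q<K, forward
Step 1:
                    M           X           C
  init          2.681     0.01075     0.02036
  Δ              -1.6      0.5334         1.6
  eq            1.081      0.5442       1.621
  solve Keq expr → x = 0.5334; check Q = 1.835
Then change container volume by factor 1.5 (V_new/V_old).
Step 2:
                    M           X           C
  init         0.7205      0.3628        1.08
  Δ          -0.05113     0.01704     0.05113
  eq           0.6694      0.3798       1.132
  solve Keq expr → x = 0.01704; check Q = 1.835

Q₀ = 4.7082e-09; Q < K (proceeds forward)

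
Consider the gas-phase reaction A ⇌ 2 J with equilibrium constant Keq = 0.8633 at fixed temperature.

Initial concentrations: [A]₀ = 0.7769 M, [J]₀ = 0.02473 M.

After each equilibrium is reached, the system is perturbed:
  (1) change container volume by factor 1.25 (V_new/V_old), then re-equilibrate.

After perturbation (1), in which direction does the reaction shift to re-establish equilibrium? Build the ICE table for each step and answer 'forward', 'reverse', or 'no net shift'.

Q₀ = 7.8720e-04 vs Keq = 0.8633 ⇒ Q<K, forward
Step 1:
                   A          J
  init        0.7769    0.02473
  Δ          -0.3063     0.6126
  eq          0.4706     0.6374
  solve Keq expr → x = 0.3063; check Q = 0.8633
Then change container volume by factor 1.25 (V_new/V_old).
Step 2:
                   A          J
  init        0.3765     0.5099
  Δ         -0.02174    0.04348
  eq          0.3547     0.5534
  solve Keq expr → x = 0.02174; check Q = 0.8633

Direction: forward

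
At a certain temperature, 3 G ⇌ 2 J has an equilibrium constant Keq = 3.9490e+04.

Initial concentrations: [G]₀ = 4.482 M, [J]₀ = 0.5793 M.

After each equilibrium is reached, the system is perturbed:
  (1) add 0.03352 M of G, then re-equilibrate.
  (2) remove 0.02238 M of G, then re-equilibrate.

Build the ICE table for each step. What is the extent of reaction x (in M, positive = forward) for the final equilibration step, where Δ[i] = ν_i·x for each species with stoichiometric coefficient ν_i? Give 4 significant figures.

x = -0.007397 M

Q₀ = 0.003727 vs Keq = 3.9490e+04 ⇒ Q<K, forward
Step 1:
                    G           J
  Initial       4.482      0.5793
  Change       -4.414       2.943
  Equil       0.06798       3.522
  solve Keq expr → x = 1.471; check Q = 3.9490e+04
Then add 0.03352 M of G.
Step 2:
                    G           J
  Initial      0.1015       3.522
  Change     -0.03324     0.02216
  Equil       0.06826       3.544
  solve Keq expr → x = 0.01108; check Q = 3.9490e+04
Then remove 0.02238 M of G.
Step 3:
                    G           J
  Initial     0.04588       3.544
  Change      0.02219    -0.01479
  Equil       0.06807       3.529
  solve Keq expr → x = -0.007397; check Q = 3.9490e+04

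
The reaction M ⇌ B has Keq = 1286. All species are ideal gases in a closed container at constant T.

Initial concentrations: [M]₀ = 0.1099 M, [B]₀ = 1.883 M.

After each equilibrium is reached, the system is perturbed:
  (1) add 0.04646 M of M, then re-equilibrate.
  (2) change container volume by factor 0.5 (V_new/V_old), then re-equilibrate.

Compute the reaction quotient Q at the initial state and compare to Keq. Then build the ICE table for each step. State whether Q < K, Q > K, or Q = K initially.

Q₀ = 17.13 vs Keq = 1286 ⇒ Q<K, forward
Step 1:
                   M          B
  I           0.1099      1.883
  C          -0.1084     0.1084
  E         0.001548      1.991
  solve Keq expr → x = 0.1084; check Q = 1286
Then add 0.04646 M of M.
Step 2:
                   M          B
  I          0.04801      1.991
  C         -0.04642    0.04642
  E         0.001585      2.038
  solve Keq expr → x = 0.04642; check Q = 1286
Then change container volume by factor 0.5 (V_new/V_old).
Step 3:
                   M          B
  I         0.003169      4.076
  C                0          0
  E         0.003169      4.076
  solve Keq expr → x = 0; check Q = 1286

Q₀ = 17.13; Q < K (proceeds forward)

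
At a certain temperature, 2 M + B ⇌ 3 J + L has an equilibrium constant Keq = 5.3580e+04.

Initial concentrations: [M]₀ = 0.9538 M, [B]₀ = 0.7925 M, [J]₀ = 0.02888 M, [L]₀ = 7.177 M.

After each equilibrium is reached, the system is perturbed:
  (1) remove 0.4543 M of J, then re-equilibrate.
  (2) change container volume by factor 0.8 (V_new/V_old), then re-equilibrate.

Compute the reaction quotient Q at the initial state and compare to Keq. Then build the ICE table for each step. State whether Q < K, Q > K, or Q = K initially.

Q₀ = 2.3978e-04 vs Keq = 5.3580e+04 ⇒ Q<K, forward
Step 1:
                    M           B           J           L
  Initial      0.9538      0.7925     0.02888       7.177
  Change      -0.9192     -0.4596       1.379      0.4596
  Equil       0.03456      0.3329       1.408       7.637
  solve Keq expr → x = 0.4596; check Q = 5.3580e+04
Then remove 0.4543 M of J.
Step 2:
                    M           B           J           L
  Initial     0.03456      0.3329      0.9534       7.637
  Change     -0.01441   -0.007205     0.02161    0.007205
  Equil       0.02015      0.3257      0.9751       7.644
  solve Keq expr → x = 0.007205; check Q = 5.3580e+04
Then change container volume by factor 0.8 (V_new/V_old).
Step 3:
                    M           B           J           L
  Initial     0.02519      0.4071       1.219       9.555
  Change     0.002779     0.00139   -0.004169    -0.00139
  Equil       0.02797      0.4085       1.215       9.553
  solve Keq expr → x = -0.00139; check Q = 5.3580e+04

Q₀ = 2.3978e-04; Q < K (proceeds forward)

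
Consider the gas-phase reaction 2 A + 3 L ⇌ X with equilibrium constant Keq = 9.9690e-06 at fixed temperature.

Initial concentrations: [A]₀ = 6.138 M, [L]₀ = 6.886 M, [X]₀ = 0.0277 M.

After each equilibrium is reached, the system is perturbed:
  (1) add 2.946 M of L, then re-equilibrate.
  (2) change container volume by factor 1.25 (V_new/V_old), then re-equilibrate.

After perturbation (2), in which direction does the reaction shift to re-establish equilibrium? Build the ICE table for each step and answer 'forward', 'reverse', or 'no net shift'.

Direction: reverse

Q₀ = 2.2518e-06 vs Keq = 9.9690e-06 ⇒ Q<K, forward
Step 1:
                   A          L          X
  I            6.138      6.886     0.0277
  C          -0.1548    -0.2323    0.07742
  E            5.983      6.654     0.1051
  solve Keq expr → x = 0.07742; check Q = 9.9690e-06
Then add 2.946 M of L.
Step 2:
                   A          L          X
  I            5.983        9.6     0.1051
  C           -0.288     -0.432      0.144
  E            5.695      9.168     0.2491
  solve Keq expr → x = 0.144; check Q = 9.9690e-06
Then change container volume by factor 1.25 (V_new/V_old).
Step 3:
                   A          L          X
  I            4.556      7.334     0.1993
  C           0.1983     0.2975   -0.09915
  E            4.754      7.632     0.1002
  solve Keq expr → x = -0.09915; check Q = 9.9690e-06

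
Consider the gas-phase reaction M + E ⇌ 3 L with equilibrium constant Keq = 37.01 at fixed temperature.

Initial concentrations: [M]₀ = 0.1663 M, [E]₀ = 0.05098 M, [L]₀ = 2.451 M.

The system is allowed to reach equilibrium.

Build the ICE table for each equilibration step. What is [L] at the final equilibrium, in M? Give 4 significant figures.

Q₀ = 1737 vs Keq = 37.01 ⇒ Q>K, reverse
Step 1:
                    M           E           L
  init         0.1663     0.05098       2.451
  Δ            0.2554      0.2554     -0.7662
  eq           0.4217      0.3064       1.685
  solve Keq expr → x = -0.2554; check Q = 37.01

[L]_eq = 1.685 M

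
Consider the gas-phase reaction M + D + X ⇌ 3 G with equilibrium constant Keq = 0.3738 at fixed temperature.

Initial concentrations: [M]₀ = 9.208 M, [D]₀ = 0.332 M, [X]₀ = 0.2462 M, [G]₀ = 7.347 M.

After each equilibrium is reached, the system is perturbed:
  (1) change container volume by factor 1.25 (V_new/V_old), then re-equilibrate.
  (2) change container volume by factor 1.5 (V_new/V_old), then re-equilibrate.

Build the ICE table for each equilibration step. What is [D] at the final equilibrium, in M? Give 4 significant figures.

[D]_eq = 1.046 M

Q₀ = 526.9 vs Keq = 0.3738 ⇒ Q>K, reverse
Step 1:
                    M           D           X           G
  Initial       9.208       0.332      0.2462       7.347
  Change        1.629       1.629       1.629      -4.887
  Equil         10.84       1.961       1.875        2.46
  solve Keq expr → x = -1.629; check Q = 0.3738
Then change container volume by factor 1.25 (V_new/V_old).
Step 2:
                    M           D           X           G
  Initial       8.669       1.569         1.5       1.968
  Change            0           0           0           0
  Equil         8.669       1.569         1.5       1.968
  solve Keq expr → x = 0; check Q = 0.3738
Then change container volume by factor 1.5 (V_new/V_old).
Step 3:
                    M           D           X           G
  Initial        5.78       1.046           1       1.312
  Change            0           0           0           0
  Equil          5.78       1.046           1       1.312
  solve Keq expr → x = 0; check Q = 0.3738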